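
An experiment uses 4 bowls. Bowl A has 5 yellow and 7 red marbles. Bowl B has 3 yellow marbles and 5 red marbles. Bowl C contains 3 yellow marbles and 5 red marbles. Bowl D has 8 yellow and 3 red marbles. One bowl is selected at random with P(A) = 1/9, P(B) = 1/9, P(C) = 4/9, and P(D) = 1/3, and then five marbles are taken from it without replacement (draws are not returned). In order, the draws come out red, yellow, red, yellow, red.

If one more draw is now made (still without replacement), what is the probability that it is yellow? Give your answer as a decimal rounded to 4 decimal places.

The likelihood of the observed sequence under each hypothesis: P(data | bowl A) = (7/12)(5/11)(6/10)(4/9)(5/8) = 0.044192; P(data | bowl B) = (5/8)(3/7)(4/6)(2/5)(3/4) = 0.053571; P(data | bowl C) = (5/8)(3/7)(4/6)(2/5)(3/4) = 0.053571; P(data | bowl D) = (3/11)(8/10)(2/9)(7/8)(1/7) = 0.0060606.
Weighting by the prior gives 1/9 · 0.044192 = 0.0049102, 1/9 · 0.053571 = 0.0059524, 4/9 · 0.053571 = 0.02381, 1/3 · 0.0060606 = 0.0020202; these sum to 0.036692.
Normalising, the posterior is P(bowl A | data) = 0.13382, P(bowl B | data) = 0.16222, P(bowl C | data) = 0.6489, P(bowl D | data) = 0.055058.
Averaging over the posterior, P(yellow next | data) = (3/7)(0.13382) + (1/3)(0.16222) + (1/3)(0.6489) + (1)(0.055058) = 0.38278.

0.3828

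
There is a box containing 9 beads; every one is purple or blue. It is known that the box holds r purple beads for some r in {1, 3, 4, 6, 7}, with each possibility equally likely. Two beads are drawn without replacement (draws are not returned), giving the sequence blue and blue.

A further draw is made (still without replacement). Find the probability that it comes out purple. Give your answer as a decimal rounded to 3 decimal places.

0.346

For each hypothesis, P(data | H) works out to: P(data | r = 1) = (8/9)(7/8) = 7/9; P(data | r = 3) = (6/9)(5/8) = 5/12; P(data | r = 4) = (5/9)(4/8) = 5/18; P(data | r = 6) = (3/9)(2/8) = 1/12; P(data | r = 7) = (2/9)(1/8) = 1/36.
The prior-weighted likelihoods are 1/5 · 7/9 = 7/45, 1/5 · 5/12 = 1/12, 1/5 · 5/18 = 1/18, 1/5 · 1/12 = 1/60, 1/5 · 1/36 = 1/180; with total 19/60.
Dividing through by the total gives posterior P(r = 1 | data) = 28/57, P(r = 3 | data) = 5/19, P(r = 4 | data) = 10/57, P(r = 6 | data) = 1/19, P(r = 7 | data) = 1/57.
So P(purple next | data) = Σ P(purple next | H) P(H | data) = (1/7)(28/57) + (3/7)(5/19) + (4/7)(10/57) + (6/7)(1/19) + (1)(1/57) = 46/133.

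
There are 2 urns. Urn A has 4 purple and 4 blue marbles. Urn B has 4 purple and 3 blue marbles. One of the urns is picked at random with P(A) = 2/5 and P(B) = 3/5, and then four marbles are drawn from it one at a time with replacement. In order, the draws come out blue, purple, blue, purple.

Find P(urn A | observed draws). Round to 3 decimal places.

Under each hypothesis, the probability of the observed sequence is: P(data | urn A) = (4/8)(4/8)(4/8)(4/8) = 0.0625; P(data | urn B) = (3/7)(4/7)(3/7)(4/7) = 0.059975.
Multiplying each by its prior: 2/5 · 0.0625 = 0.025, 3/5 · 0.059975 = 0.035985; with total 0.060985.
Hence P(urn A | data) = (0.025) / (0.060985) = 0.40994.

0.410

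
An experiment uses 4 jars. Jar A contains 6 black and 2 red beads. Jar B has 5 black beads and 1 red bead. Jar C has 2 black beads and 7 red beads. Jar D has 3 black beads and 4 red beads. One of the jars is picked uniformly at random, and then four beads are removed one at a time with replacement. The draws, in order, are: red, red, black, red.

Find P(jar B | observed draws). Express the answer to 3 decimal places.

0.019

Under each hypothesis, the probability of the observed sequence is: P(data | jar A) = (2/8)(2/8)(6/8)(2/8) = 0.011719; P(data | jar B) = (1/6)(1/6)(5/6)(1/6) = 0.003858; P(data | jar C) = (7/9)(7/9)(2/9)(7/9) = 0.10456; P(data | jar D) = (4/7)(4/7)(3/7)(4/7) = 0.079967.
Multiplying each by its prior: 1/4 · 0.011719 = 0.0029297, 1/4 · 0.003858 = 0.00096451, 1/4 · 0.10456 = 0.026139, 1/4 · 0.079967 = 0.019992; summing to 0.050025.
So P(jar B | data) = (0.00096451) / (0.050025) = 0.01928.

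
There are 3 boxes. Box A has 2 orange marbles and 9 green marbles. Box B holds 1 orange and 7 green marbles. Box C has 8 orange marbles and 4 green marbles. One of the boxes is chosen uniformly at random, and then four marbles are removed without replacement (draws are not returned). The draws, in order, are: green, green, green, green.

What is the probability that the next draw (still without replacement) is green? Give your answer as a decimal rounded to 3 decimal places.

0.733

The likelihood of the observed sequence under each hypothesis: P(data | box A) = (9/11)(8/10)(7/9)(6/8) = 0.38182; P(data | box B) = (7/8)(6/7)(5/6)(4/5) = 0.5; P(data | box C) = (4/12)(3/11)(2/10)(1/9) = 0.0020202.
Weighting by the prior gives 1/3 · 0.38182 = 0.12727, 1/3 · 0.5 = 0.16667, 1/3 · 0.0020202 = 0.0006734; these sum to 0.29461.
Dividing through by the total gives posterior P(box A | data) = 0.432, P(box B | data) = 0.56571, P(box C | data) = 0.0022857.
The predictive probability is P(green next | data) = (5/7)(0.432) + (3/4)(0.56571) + (0)(0.0022857) = 0.73286.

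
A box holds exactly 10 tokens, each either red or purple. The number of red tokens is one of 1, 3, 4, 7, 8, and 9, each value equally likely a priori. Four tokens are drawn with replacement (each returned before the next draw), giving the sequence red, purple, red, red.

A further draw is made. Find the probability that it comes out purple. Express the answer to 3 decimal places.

The likelihood of the observed sequence under each hypothesis: P(data | r = 1) = (1/10)(9/10)(1/10)(1/10) = 0.0009; P(data | r = 3) = (3/10)(7/10)(3/10)(3/10) = 0.0189; P(data | r = 4) = (4/10)(6/10)(4/10)(4/10) = 0.0384; P(data | r = 7) = (7/10)(3/10)(7/10)(7/10) = 0.1029; P(data | r = 8) = (8/10)(2/10)(8/10)(8/10) = 0.1024; P(data | r = 9) = (9/10)(1/10)(9/10)(9/10) = 0.0729.
Multiplying each by its prior: 1/6 · 0.0009 = 0.00015, 1/6 · 0.0189 = 0.00315, 1/6 · 0.0384 = 0.0064, 1/6 · 0.1029 = 0.01715, 1/6 · 0.1024 = 0.017067, 1/6 · 0.0729 = 0.01215; with total 0.056067.
Dividing through by the total gives posterior P(r = 1 | data) = 0.0026754, P(r = 3 | data) = 0.056183, P(r = 4 | data) = 0.11415, P(r = 7 | data) = 0.30589, P(r = 8 | data) = 0.3044, P(r = 9 | data) = 0.21671.
The predictive probability is P(purple next | data) = (9/10)(0.0026754) + (7/10)(0.056183) + (3/5)(0.11415) + (3/10)(0.30589) + (1/5)(0.3044) + (1/10)(0.21671) = 0.28454.

0.285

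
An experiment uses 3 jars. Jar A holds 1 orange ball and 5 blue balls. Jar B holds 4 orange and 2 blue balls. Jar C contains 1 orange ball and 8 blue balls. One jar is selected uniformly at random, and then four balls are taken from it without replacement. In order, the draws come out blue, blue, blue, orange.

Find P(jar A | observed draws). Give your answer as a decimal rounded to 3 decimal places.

0.600

Compute the likelihood of the observed sequence for each case: P(data | jar A) = (5/6)(4/5)(3/4)(1/3) = 1/6; P(data | jar B) = (2/6)(1/5)(0/4) = 0; P(data | jar C) = (8/9)(7/8)(6/7)(1/6) = 1/9.
Multiplying each by its prior: 1/3 · 1/6 = 1/18, 1/3 · 0 = 0, 1/3 · 1/9 = 1/27; with total 5/54.
By Bayes' rule, P(jar A | data) = (1/18) / (5/54) = 3/5.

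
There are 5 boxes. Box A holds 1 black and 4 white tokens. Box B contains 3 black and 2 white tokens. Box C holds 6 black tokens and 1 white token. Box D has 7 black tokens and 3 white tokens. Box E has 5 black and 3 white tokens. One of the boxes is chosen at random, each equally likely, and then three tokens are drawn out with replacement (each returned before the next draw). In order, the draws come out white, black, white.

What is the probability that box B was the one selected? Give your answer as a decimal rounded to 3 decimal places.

0.245

The likelihood of the observed sequence under each hypothesis: P(data | box A) = (4/5)(1/5)(4/5) = 0.128; P(data | box B) = (2/5)(3/5)(2/5) = 0.096; P(data | box C) = (1/7)(6/7)(1/7) = 0.017493; P(data | box D) = (3/10)(7/10)(3/10) = 0.063; P(data | box E) = (3/8)(5/8)(3/8) = 0.087891.
Multiplying each by its prior: 1/5 · 0.128 = 0.0256, 1/5 · 0.096 = 0.0192, 1/5 · 0.017493 = 0.0034985, 1/5 · 0.063 = 0.0126, 1/5 · 0.087891 = 0.017578; these sum to 0.078477.
So P(box B | data) = (0.0192) / (0.078477) = 0.24466.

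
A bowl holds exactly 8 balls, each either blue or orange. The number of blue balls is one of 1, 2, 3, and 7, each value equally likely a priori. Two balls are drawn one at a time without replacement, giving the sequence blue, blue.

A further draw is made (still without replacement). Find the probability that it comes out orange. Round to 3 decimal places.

Compute the likelihood of the observed sequence for each case: P(data | r = 1) = (1/8)(0/7) = 0; P(data | r = 2) = (2/8)(1/7) = 1/28; P(data | r = 3) = (3/8)(2/7) = 3/28; P(data | r = 7) = (7/8)(6/7) = 3/4.
Weighting by the prior gives 1/4 · 0 = 0, 1/4 · 1/28 = 1/112, 1/4 · 3/28 = 3/112, 1/4 · 3/4 = 3/16; summing to 25/112.
The posterior is then P(r = 1 | data) = 0, P(r = 2 | data) = 1/25, P(r = 3 | data) = 3/25, P(r = 7 | data) = 21/25.
So P(orange next | data) = Σ P(orange next | H) P(H | data) = (1)(1/25) + (5/6)(3/25) + (1/6)(21/25) = 7/25.

0.280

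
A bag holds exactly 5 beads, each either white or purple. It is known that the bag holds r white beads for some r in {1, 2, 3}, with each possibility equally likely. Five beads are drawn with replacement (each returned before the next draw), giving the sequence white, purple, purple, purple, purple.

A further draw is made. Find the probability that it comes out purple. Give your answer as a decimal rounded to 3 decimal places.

The likelihood of the observed sequence under each hypothesis: P(data | r = 1) = (1/5)(4/5)(4/5)(4/5)(4/5) = 0.08192; P(data | r = 2) = (2/5)(3/5)(3/5)(3/5)(3/5) = 0.05184; P(data | r = 3) = (3/5)(2/5)(2/5)(2/5)(2/5) = 0.01536.
The prior-weighted likelihoods are 1/3 · 0.08192 = 0.027307, 1/3 · 0.05184 = 0.01728, 1/3 · 0.01536 = 0.00512; with total 0.049707.
Dividing through by the total gives posterior P(r = 1 | data) = 0.54936, P(r = 2 | data) = 0.34764, P(r = 3 | data) = 0.103.
Averaging over the posterior, P(purple next | data) = (4/5)(0.54936) + (3/5)(0.34764) + (2/5)(0.103) = 0.68927.

0.689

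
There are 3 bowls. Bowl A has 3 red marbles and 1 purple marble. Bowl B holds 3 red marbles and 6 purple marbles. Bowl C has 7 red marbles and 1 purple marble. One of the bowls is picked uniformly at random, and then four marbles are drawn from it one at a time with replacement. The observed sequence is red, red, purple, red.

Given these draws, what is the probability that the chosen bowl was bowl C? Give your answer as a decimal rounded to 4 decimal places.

0.3915

The likelihood of the observed sequence under each hypothesis: P(data | bowl A) = (3/4)(3/4)(1/4)(3/4) = 0.10547; P(data | bowl B) = (3/9)(3/9)(6/9)(3/9) = 0.024691; P(data | bowl C) = (7/8)(7/8)(1/8)(7/8) = 0.08374.
Weighting by the prior gives 1/3 · 0.10547 = 0.035156, 1/3 · 0.024691 = 0.0082305, 1/3 · 0.08374 = 0.027913; with total 0.0713.
Therefore the posterior P(bowl C | data) = (0.027913) / (0.0713) = 0.39149.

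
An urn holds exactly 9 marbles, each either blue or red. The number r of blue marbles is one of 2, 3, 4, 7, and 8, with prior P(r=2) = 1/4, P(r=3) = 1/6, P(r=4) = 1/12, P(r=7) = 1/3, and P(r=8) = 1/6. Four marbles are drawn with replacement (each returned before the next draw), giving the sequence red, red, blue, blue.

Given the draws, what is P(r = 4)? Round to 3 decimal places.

0.157

Under each hypothesis, the probability of the observed sequence is: P(data | r = 2) = (7/9)(7/9)(2/9)(2/9) = 0.029873; P(data | r = 3) = (6/9)(6/9)(3/9)(3/9) = 0.049383; P(data | r = 4) = (5/9)(5/9)(4/9)(4/9) = 0.060966; P(data | r = 7) = (2/9)(2/9)(7/9)(7/9) = 0.029873; P(data | r = 8) = (1/9)(1/9)(8/9)(8/9) = 0.0097546.
Multiplying each by its prior: 1/4 · 0.029873 = 0.0074684, 1/6 · 0.049383 = 0.0082305, 1/12 · 0.060966 = 0.0050805, 1/3 · 0.029873 = 0.0099578, 1/6 · 0.0097546 = 0.0016258; with total 0.032363.
Therefore the posterior P(r = 4 | data) = (0.0050805) / (0.032363) = 0.15699.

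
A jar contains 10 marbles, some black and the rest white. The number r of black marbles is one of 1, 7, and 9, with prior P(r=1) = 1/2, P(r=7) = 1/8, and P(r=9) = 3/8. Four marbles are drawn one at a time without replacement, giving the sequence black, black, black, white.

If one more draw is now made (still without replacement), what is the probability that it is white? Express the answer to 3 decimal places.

Under each hypothesis, the probability of the observed sequence is: P(data | r = 1) = (1/10)(0/9) = 0; P(data | r = 7) = (7/10)(6/9)(5/8)(3/7) = 1/8; P(data | r = 9) = (9/10)(8/9)(7/8)(1/7) = 1/10.
The prior-weighted likelihoods are 1/2 · 0 = 0, 1/8 · 1/8 = 1/64, 3/8 · 1/10 = 3/80; with total 17/320.
Normalising, the posterior is P(r = 1 | data) = 0, P(r = 7 | data) = 5/17, P(r = 9 | data) = 12/17.
Averaging over the posterior, P(white next | data) = (1/3)(5/17) + (0)(12/17) = 5/51.

0.098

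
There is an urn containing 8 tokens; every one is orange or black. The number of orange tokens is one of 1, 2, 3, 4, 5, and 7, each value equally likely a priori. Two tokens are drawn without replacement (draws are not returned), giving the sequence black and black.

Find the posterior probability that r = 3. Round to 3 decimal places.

0.182

Compute the likelihood of the observed sequence for each case: P(data | r = 1) = (7/8)(6/7) = 3/4; P(data | r = 2) = (6/8)(5/7) = 15/28; P(data | r = 3) = (5/8)(4/7) = 5/14; P(data | r = 4) = (4/8)(3/7) = 3/14; P(data | r = 5) = (3/8)(2/7) = 3/28; P(data | r = 7) = (1/8)(0/7) = 0.
The prior-weighted likelihoods are 1/6 · 3/4 = 1/8, 1/6 · 15/28 = 5/56, 1/6 · 5/14 = 5/84, 1/6 · 3/14 = 1/28, 1/6 · 3/28 = 1/56, 1/6 · 0 = 0; with total 55/168.
By Bayes' rule, P(r = 3 | data) = (5/84) / (55/168) = 2/11.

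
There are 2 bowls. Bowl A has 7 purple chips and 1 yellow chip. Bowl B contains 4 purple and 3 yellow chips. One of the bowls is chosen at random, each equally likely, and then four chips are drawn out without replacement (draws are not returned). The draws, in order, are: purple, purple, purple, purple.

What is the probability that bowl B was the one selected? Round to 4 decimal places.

Compute the likelihood of the observed sequence for each case: P(data | bowl A) = (7/8)(6/7)(5/6)(4/5) = 1/2; P(data | bowl B) = (4/7)(3/6)(2/5)(1/4) = 1/35.
The prior-weighted likelihoods are 1/2 · 1/2 = 1/4, 1/2 · 1/35 = 1/70; summing to 37/140.
Therefore the posterior P(bowl B | data) = (1/70) / (37/140) = 2/37.

0.0541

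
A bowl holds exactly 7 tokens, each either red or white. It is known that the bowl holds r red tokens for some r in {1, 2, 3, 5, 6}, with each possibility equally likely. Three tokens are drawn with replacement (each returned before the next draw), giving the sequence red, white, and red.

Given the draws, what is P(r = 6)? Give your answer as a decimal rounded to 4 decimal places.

For each hypothesis, P(data | H) works out to: P(data | r = 1) = (1/7)(6/7)(1/7) = 0.017493; P(data | r = 2) = (2/7)(5/7)(2/7) = 0.058309; P(data | r = 3) = (3/7)(4/7)(3/7) = 0.10496; P(data | r = 5) = (5/7)(2/7)(5/7) = 0.14577; P(data | r = 6) = (6/7)(1/7)(6/7) = 0.10496.
Weighting by the prior gives 1/5 · 0.017493 = 0.0034985, 1/5 · 0.058309 = 0.011662, 1/5 · 0.10496 = 0.020991, 1/5 · 0.14577 = 0.029155, 1/5 · 0.10496 = 0.020991; with total 0.086297.
Hence P(r = 6 | data) = (0.020991) / (0.086297) = 0.24324.

0.2432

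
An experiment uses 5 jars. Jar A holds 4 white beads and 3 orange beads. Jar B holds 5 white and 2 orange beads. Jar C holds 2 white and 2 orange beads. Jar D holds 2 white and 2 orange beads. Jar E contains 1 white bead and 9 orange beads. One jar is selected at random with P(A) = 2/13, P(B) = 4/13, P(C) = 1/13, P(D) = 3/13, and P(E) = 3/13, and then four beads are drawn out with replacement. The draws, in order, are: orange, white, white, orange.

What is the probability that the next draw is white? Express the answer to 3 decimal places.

Under each hypothesis, the probability of the observed sequence is: P(data | jar A) = (3/7)(4/7)(4/7)(3/7) = 0.059975; P(data | jar B) = (2/7)(5/7)(5/7)(2/7) = 0.041649; P(data | jar C) = (2/4)(2/4)(2/4)(2/4) = 0.0625; P(data | jar D) = (2/4)(2/4)(2/4)(2/4) = 0.0625; P(data | jar E) = (9/10)(1/10)(1/10)(9/10) = 0.0081.
Weighting by the prior gives 2/13 · 0.059975 = 0.0092269, 4/13 · 0.041649 = 0.012815, 1/13 · 0.0625 = 0.0048077, 3/13 · 0.0625 = 0.014423, 3/13 · 0.0081 = 0.0018692; these sum to 0.043142.
The posterior is then P(jar A | data) = 0.21387, P(jar B | data) = 0.29705, P(jar C | data) = 0.11144, P(jar D | data) = 0.33432, P(jar E | data) = 0.043327.
Averaging over the posterior, P(white next | data) = (4/7)(0.21387) + (5/7)(0.29705) + (1/2)(0.11144) + (1/2)(0.33432) + (1/10)(0.043327) = 0.5616.

0.562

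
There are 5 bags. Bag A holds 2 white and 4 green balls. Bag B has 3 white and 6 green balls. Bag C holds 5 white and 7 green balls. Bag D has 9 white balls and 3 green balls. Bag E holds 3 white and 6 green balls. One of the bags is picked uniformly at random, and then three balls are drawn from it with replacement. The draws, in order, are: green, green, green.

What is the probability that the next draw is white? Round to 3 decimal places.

Under each hypothesis, the probability of the observed sequence is: P(data | bag A) = (4/6)(4/6)(4/6) = 0.2963; P(data | bag B) = (6/9)(6/9)(6/9) = 0.2963; P(data | bag C) = (7/12)(7/12)(7/12) = 0.1985; P(data | bag D) = (3/12)(3/12)(3/12) = 0.015625; P(data | bag E) = (6/9)(6/9)(6/9) = 0.2963.
Multiplying each by its prior: 1/5 · 0.2963 = 0.059259, 1/5 · 0.2963 = 0.059259, 1/5 · 0.1985 = 0.039699, 1/5 · 0.015625 = 0.003125, 1/5 · 0.2963 = 0.059259; summing to 0.2206.
Dividing through by the total gives posterior P(bag A | data) = 0.26863, P(bag B | data) = 0.26863, P(bag C | data) = 0.17996, P(bag D | data) = 0.014166, P(bag E | data) = 0.26863.
The predictive probability is P(white next | data) = (1/3)(0.26863) + (1/3)(0.26863) + (5/12)(0.17996) + (3/4)(0.014166) + (1/3)(0.26863) = 0.35423.

0.354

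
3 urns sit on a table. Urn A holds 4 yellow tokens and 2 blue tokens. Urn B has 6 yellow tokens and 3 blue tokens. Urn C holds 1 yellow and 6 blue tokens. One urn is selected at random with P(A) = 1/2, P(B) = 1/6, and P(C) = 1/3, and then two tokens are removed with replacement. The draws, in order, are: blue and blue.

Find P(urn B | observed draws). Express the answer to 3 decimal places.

The likelihood of the observed sequence under each hypothesis: P(data | urn A) = (2/6)(2/6) = 0.11111; P(data | urn B) = (3/9)(3/9) = 0.11111; P(data | urn C) = (6/7)(6/7) = 0.73469.
Weighting by the prior gives 1/2 · 0.11111 = 0.055556, 1/6 · 0.11111 = 0.018519, 1/3 · 0.73469 = 0.2449; summing to 0.31897.
Therefore the posterior P(urn B | data) = (0.018519) / (0.31897) = 0.058057.

0.058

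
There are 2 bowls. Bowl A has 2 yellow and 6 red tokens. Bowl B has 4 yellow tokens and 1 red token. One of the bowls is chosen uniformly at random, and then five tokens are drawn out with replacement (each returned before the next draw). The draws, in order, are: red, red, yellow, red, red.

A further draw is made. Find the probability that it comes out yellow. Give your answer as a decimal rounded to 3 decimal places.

The likelihood of the observed sequence under each hypothesis: P(data | bowl A) = (6/8)(6/8)(2/8)(6/8)(6/8) = 0.079102; P(data | bowl B) = (1/5)(1/5)(4/5)(1/5)(1/5) = 0.00128.
Weighting by the prior gives 1/2 · 0.079102 = 0.039551, 1/2 · 0.00128 = 0.00064; these sum to 0.040191.
Dividing through by the total gives posterior P(bowl A | data) = 0.98408, P(bowl B | data) = 0.015924.
So P(yellow next | data) = Σ P(yellow next | H) P(H | data) = (1/4)(0.98408) + (4/5)(0.015924) = 0.25876.

0.259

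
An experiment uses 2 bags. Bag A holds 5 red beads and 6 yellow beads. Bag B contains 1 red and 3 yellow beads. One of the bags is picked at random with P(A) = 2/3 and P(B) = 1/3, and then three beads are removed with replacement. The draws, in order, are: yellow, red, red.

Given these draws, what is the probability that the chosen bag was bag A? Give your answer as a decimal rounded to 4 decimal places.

0.8278

For each hypothesis, P(data | H) works out to: P(data | bag A) = (6/11)(5/11)(5/11) = 0.1127; P(data | bag B) = (3/4)(1/4)(1/4) = 0.046875.
Multiplying each by its prior: 2/3 · 0.1127 = 0.075131, 1/3 · 0.046875 = 0.015625; with total 0.090756.
Hence P(bag A | data) = (0.075131) / (0.090756) = 0.82784.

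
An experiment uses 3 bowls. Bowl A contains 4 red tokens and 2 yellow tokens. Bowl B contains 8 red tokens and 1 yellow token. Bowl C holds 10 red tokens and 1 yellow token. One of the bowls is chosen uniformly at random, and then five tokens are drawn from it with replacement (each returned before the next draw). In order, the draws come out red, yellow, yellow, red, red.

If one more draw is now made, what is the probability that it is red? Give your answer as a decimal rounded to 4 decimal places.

0.7385

Compute the likelihood of the observed sequence for each case: P(data | bowl A) = (4/6)(2/6)(2/6)(4/6)(4/6) = 0.032922; P(data | bowl B) = (8/9)(1/9)(1/9)(8/9)(8/9) = 0.0086708; P(data | bowl C) = (10/11)(1/11)(1/11)(10/11)(10/11) = 0.0062092.
Weighting by the prior gives 1/3 · 0.032922 = 0.010974, 1/3 · 0.0086708 = 0.0028903, 1/3 · 0.0062092 = 0.0020697; these sum to 0.015934.
Dividing through by the total gives posterior P(bowl A | data) = 0.68872, P(bowl B | data) = 0.18139, P(bowl C | data) = 0.12989.
Averaging over the posterior, P(red next | data) = (2/3)(0.68872) + (8/9)(0.18139) + (10/11)(0.12989) = 0.73847.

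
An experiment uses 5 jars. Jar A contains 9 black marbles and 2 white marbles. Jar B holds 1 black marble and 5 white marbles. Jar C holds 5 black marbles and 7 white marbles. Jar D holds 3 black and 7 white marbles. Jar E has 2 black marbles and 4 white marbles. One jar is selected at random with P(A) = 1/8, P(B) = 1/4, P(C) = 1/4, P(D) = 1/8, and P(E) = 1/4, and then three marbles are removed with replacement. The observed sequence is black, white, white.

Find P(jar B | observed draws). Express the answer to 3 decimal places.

Under each hypothesis, the probability of the observed sequence is: P(data | jar A) = (9/11)(2/11)(2/11) = 0.027047; P(data | jar B) = (1/6)(5/6)(5/6) = 0.11574; P(data | jar C) = (5/12)(7/12)(7/12) = 0.14178; P(data | jar D) = (3/10)(7/10)(7/10) = 0.147; P(data | jar E) = (2/6)(4/6)(4/6) = 0.14815.
Weighting by the prior gives 1/8 · 0.027047 = 0.0033809, 1/4 · 0.11574 = 0.028935, 1/4 · 0.14178 = 0.035446, 1/8 · 0.147 = 0.018375, 1/4 · 0.14815 = 0.037037; summing to 0.12317.
Therefore the posterior P(jar B | data) = (0.028935) / (0.12317) = 0.23491.

0.235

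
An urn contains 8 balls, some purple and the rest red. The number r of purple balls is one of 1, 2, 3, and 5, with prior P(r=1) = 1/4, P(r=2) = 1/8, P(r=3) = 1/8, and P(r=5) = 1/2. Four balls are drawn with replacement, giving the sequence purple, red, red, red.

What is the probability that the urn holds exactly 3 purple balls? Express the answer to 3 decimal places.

For each hypothesis, P(data | H) works out to: P(data | r = 1) = (1/8)(7/8)(7/8)(7/8) = 0.08374; P(data | r = 2) = (2/8)(6/8)(6/8)(6/8) = 0.10547; P(data | r = 3) = (3/8)(5/8)(5/8)(5/8) = 0.091553; P(data | r = 5) = (5/8)(3/8)(3/8)(3/8) = 0.032959.
Multiplying each by its prior: 1/4 · 0.08374 = 0.020935, 1/8 · 0.10547 = 0.013184, 1/8 · 0.091553 = 0.011444, 1/2 · 0.032959 = 0.016479; with total 0.062042.
By Bayes' rule, P(r = 3 | data) = (0.011444) / (0.062042) = 0.18446.

0.184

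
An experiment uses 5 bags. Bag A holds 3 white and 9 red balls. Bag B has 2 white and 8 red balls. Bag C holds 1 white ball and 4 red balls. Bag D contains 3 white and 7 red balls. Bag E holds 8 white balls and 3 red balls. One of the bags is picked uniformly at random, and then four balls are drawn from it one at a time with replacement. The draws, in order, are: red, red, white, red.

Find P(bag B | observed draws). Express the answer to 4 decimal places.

Compute the likelihood of the observed sequence for each case: P(data | bag A) = (9/12)(9/12)(3/12)(9/12) = 0.10547; P(data | bag B) = (8/10)(8/10)(2/10)(8/10) = 0.1024; P(data | bag C) = (4/5)(4/5)(1/5)(4/5) = 0.1024; P(data | bag D) = (7/10)(7/10)(3/10)(7/10) = 0.1029; P(data | bag E) = (3/11)(3/11)(8/11)(3/11) = 0.014753.
Weighting by the prior gives 1/5 · 0.10547 = 0.021094, 1/5 · 0.1024 = 0.02048, 1/5 · 0.1024 = 0.02048, 1/5 · 0.1029 = 0.02058, 1/5 · 0.014753 = 0.0029506; these sum to 0.085584.
So P(bag B | data) = (0.02048) / (0.085584) = 0.2393.

0.2393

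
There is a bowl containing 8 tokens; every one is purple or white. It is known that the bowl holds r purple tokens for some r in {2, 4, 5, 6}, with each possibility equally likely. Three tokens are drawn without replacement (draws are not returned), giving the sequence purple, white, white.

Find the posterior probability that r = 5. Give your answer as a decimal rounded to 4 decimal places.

The likelihood of the observed sequence under each hypothesis: P(data | r = 2) = (2/8)(6/7)(5/6) = 5/28; P(data | r = 4) = (4/8)(4/7)(3/6) = 1/7; P(data | r = 5) = (5/8)(3/7)(2/6) = 5/56; P(data | r = 6) = (6/8)(2/7)(1/6) = 1/28.
Multiplying each by its prior: 1/4 · 5/28 = 5/112, 1/4 · 1/7 = 1/28, 1/4 · 5/56 = 5/224, 1/4 · 1/28 = 1/112; with total 25/224.
Hence P(r = 5 | data) = (5/224) / (25/224) = 1/5.

0.2000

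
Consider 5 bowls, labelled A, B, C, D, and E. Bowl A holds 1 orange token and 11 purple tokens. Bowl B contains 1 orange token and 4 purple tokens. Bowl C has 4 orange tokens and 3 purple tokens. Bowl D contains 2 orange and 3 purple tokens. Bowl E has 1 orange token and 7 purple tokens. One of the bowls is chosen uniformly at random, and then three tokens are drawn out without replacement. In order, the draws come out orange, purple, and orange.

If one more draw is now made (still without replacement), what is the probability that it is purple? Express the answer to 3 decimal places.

0.684

Compute the likelihood of the observed sequence for each case: P(data | bowl A) = (1/12)(11/11)(0/10) = 0; P(data | bowl B) = (1/5)(4/4)(0/3) = 0; P(data | bowl C) = (4/7)(3/6)(3/5) = 6/35; P(data | bowl D) = (2/5)(3/4)(1/3) = 1/10; P(data | bowl E) = (1/8)(7/7)(0/6) = 0.
Weighting by the prior gives 1/5 · 0 = 0, 1/5 · 0 = 0, 1/5 · 6/35 = 6/175, 1/5 · 1/10 = 1/50, 1/5 · 0 = 0; with total 19/350.
The posterior is then P(bowl A | data) = 0, P(bowl B | data) = 0, P(bowl C | data) = 12/19, P(bowl D | data) = 7/19, P(bowl E | data) = 0.
Averaging over the posterior, P(purple next | data) = (1/2)(12/19) + (1)(7/19) = 13/19.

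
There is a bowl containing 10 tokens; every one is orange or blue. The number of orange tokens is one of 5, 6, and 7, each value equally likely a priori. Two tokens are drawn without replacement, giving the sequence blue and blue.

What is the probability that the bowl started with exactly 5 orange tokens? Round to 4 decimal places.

The likelihood of the observed sequence under each hypothesis: P(data | r = 5) = (5/10)(4/9) = 2/9; P(data | r = 6) = (4/10)(3/9) = 2/15; P(data | r = 7) = (3/10)(2/9) = 1/15.
Weighting by the prior gives 1/3 · 2/9 = 2/27, 1/3 · 2/15 = 2/45, 1/3 · 1/15 = 1/45; with total 19/135.
Therefore the posterior P(r = 5 | data) = (2/27) / (19/135) = 10/19.

0.5263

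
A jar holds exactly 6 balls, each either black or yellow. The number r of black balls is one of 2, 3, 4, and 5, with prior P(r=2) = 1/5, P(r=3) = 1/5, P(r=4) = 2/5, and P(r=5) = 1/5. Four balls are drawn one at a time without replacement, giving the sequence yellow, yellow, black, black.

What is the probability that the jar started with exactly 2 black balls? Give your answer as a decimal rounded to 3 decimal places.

The likelihood of the observed sequence under each hypothesis: P(data | r = 2) = (4/6)(3/5)(2/4)(1/3) = 1/15; P(data | r = 3) = (3/6)(2/5)(3/4)(2/3) = 1/10; P(data | r = 4) = (2/6)(1/5)(4/4)(3/3) = 1/15; P(data | r = 5) = (1/6)(0/5) = 0.
Multiplying each by its prior: 1/5 · 1/15 = 1/75, 1/5 · 1/10 = 1/50, 2/5 · 1/15 = 2/75, 1/5 · 0 = 0; summing to 3/50.
Therefore the posterior P(r = 2 | data) = (1/75) / (3/50) = 2/9.

0.222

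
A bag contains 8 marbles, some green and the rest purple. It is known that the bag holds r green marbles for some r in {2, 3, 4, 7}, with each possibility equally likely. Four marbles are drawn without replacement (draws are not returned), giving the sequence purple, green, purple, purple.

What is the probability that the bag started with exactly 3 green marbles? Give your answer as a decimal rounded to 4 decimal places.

Under each hypothesis, the probability of the observed sequence is: P(data | r = 2) = (6/8)(2/7)(5/6)(4/5) = 1/7; P(data | r = 3) = (5/8)(3/7)(4/6)(3/5) = 3/28; P(data | r = 4) = (4/8)(4/7)(3/6)(2/5) = 2/35; P(data | r = 7) = (1/8)(7/7)(0/6) = 0.
Weighting by the prior gives 1/4 · 1/7 = 1/28, 1/4 · 3/28 = 3/112, 1/4 · 2/35 = 1/70, 1/4 · 0 = 0; summing to 43/560.
Hence P(r = 3 | data) = (3/112) / (43/560) = 15/43.

0.3488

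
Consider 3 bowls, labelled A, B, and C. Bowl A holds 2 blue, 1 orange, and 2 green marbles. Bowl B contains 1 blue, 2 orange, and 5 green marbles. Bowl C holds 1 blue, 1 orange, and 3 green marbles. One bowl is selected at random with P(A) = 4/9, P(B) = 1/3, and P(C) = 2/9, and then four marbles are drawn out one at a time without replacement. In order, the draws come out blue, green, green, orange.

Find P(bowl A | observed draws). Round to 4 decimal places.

Compute the likelihood of the observed sequence for each case: P(data | bowl A) = (2/5)(2/4)(1/3)(1/2) = 1/30; P(data | bowl B) = (1/8)(5/7)(4/6)(2/5) = 1/42; P(data | bowl C) = (1/5)(3/4)(2/3)(1/2) = 1/20.
Weighting by the prior gives 4/9 · 1/30 = 2/135, 1/3 · 1/42 = 1/126, 2/9 · 1/20 = 1/90; summing to 32/945.
By Bayes' rule, P(bowl A | data) = (2/135) / (32/945) = 7/16.

0.4375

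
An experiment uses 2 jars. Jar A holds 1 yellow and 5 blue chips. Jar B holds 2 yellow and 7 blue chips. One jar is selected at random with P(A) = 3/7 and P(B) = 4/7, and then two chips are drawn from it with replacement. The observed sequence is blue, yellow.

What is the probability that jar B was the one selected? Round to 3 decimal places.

For each hypothesis, P(data | H) works out to: P(data | jar A) = (5/6)(1/6) = 0.13889; P(data | jar B) = (7/9)(2/9) = 0.17284.
The prior-weighted likelihoods are 3/7 · 0.13889 = 0.059524, 4/7 · 0.17284 = 0.098765; these sum to 0.15829.
Hence P(jar B | data) = (0.098765) / (0.15829) = 0.62396.

0.624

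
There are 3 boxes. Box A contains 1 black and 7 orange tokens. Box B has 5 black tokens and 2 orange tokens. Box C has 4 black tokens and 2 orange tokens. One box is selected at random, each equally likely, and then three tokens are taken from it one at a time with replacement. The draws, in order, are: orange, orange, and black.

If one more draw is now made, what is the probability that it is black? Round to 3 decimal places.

Under each hypothesis, the probability of the observed sequence is: P(data | box A) = (7/8)(7/8)(1/8) = 0.095703; P(data | box B) = (2/7)(2/7)(5/7) = 0.058309; P(data | box C) = (2/6)(2/6)(4/6) = 0.074074.
Multiplying each by its prior: 1/3 · 0.095703 = 0.031901, 1/3 · 0.058309 = 0.019436, 1/3 · 0.074074 = 0.024691; these sum to 0.076029.
Normalising, the posterior is P(box A | data) = 0.41959, P(box B | data) = 0.25564, P(box C | data) = 0.32476.
So P(black next | data) = Σ P(black next | H) P(H | data) = (1/8)(0.41959) + (5/7)(0.25564) + (2/3)(0.32476) = 0.45156.

0.452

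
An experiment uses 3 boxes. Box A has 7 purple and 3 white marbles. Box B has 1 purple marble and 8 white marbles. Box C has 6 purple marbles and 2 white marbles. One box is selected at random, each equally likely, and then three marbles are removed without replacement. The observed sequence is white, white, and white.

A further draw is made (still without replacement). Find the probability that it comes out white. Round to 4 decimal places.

0.8230

Compute the likelihood of the observed sequence for each case: P(data | box A) = (3/10)(2/9)(1/8) = 1/120; P(data | box B) = (8/9)(7/8)(6/7) = 2/3; P(data | box C) = (2/8)(1/7)(0/6) = 0.
Multiplying each by its prior: 1/3 · 1/120 = 1/360, 1/3 · 2/3 = 2/9, 1/3 · 0 = 0; with total 9/40.
Dividing through by the total gives posterior P(box A | data) = 1/81, P(box B | data) = 80/81, P(box C | data) = 0.
Averaging over the posterior, P(white next | data) = (0)(1/81) + (5/6)(80/81) = 200/243.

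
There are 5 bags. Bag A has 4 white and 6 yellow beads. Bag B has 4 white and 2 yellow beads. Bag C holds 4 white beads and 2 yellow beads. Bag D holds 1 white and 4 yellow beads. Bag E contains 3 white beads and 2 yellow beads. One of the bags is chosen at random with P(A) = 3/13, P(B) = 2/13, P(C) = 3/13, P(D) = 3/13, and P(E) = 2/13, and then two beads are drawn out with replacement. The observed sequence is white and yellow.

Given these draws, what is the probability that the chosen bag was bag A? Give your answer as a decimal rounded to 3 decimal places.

0.258

The likelihood of the observed sequence under each hypothesis: P(data | bag A) = (4/10)(6/10) = 0.24; P(data | bag B) = (4/6)(2/6) = 0.22222; P(data | bag C) = (4/6)(2/6) = 0.22222; P(data | bag D) = (1/5)(4/5) = 0.16; P(data | bag E) = (3/5)(2/5) = 0.24.
The prior-weighted likelihoods are 3/13 · 0.24 = 0.055385, 2/13 · 0.22222 = 0.034188, 3/13 · 0.22222 = 0.051282, 3/13 · 0.16 = 0.036923, 2/13 · 0.24 = 0.036923; these sum to 0.2147.
So P(bag A | data) = (0.055385) / (0.2147) = 0.25796.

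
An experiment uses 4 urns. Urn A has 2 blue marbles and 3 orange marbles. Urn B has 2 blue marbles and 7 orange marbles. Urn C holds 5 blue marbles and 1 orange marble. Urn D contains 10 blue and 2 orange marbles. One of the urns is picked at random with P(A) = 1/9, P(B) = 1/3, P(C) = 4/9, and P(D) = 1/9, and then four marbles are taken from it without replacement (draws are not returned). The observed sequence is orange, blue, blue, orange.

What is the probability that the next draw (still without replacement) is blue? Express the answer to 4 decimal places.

0.0763

Compute the likelihood of the observed sequence for each case: P(data | urn A) = (3/5)(2/4)(1/3)(2/2) = 0.1; P(data | urn B) = (7/9)(2/8)(1/7)(6/6) = 0.027778; P(data | urn C) = (1/6)(5/5)(4/4)(0/3) = 0; P(data | urn D) = (2/12)(10/11)(9/10)(1/9) = 0.015152.
Multiplying each by its prior: 1/9 · 0.1 = 0.011111, 1/3 · 0.027778 = 0.0092593, 4/9 · 0 = 0, 1/9 · 0.015152 = 0.0016835; these sum to 0.022054.
The posterior is then P(urn A | data) = 0.50382, P(urn B | data) = 0.41985, P(urn C | data) = 0, P(urn D | data) = 0.076336.
Averaging over the posterior, P(blue next | data) = (0)(0.50382) + (0)(0.41985) + (1)(0.076336) = 0.076336.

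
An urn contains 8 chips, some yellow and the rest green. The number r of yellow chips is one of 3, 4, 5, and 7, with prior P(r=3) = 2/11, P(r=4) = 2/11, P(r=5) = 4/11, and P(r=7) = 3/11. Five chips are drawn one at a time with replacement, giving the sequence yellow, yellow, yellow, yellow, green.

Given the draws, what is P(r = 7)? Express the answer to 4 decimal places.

Compute the likelihood of the observed sequence for each case: P(data | r = 3) = (3/8)(3/8)(3/8)(3/8)(5/8) = 0.01236; P(data | r = 4) = (4/8)(4/8)(4/8)(4/8)(4/8) = 0.03125; P(data | r = 5) = (5/8)(5/8)(5/8)(5/8)(3/8) = 0.05722; P(data | r = 7) = (7/8)(7/8)(7/8)(7/8)(1/8) = 0.073273.
The prior-weighted likelihoods are 2/11 · 0.01236 = 0.0022472, 2/11 · 0.03125 = 0.0056818, 4/11 · 0.05722 = 0.020807, 3/11 · 0.073273 = 0.019983; summing to 0.04872.
Hence P(r = 7 | data) = (0.019983) / (0.04872) = 0.41017.

0.4102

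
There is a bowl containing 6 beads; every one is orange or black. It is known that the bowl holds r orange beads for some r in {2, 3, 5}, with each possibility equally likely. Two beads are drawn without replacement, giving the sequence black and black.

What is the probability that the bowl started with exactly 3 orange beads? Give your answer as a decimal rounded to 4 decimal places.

0.3333

Under each hypothesis, the probability of the observed sequence is: P(data | r = 2) = (4/6)(3/5) = 2/5; P(data | r = 3) = (3/6)(2/5) = 1/5; P(data | r = 5) = (1/6)(0/5) = 0.
Multiplying each by its prior: 1/3 · 2/5 = 2/15, 1/3 · 1/5 = 1/15, 1/3 · 0 = 0; summing to 1/5.
Therefore the posterior P(r = 3 | data) = (1/15) / (1/5) = 1/3.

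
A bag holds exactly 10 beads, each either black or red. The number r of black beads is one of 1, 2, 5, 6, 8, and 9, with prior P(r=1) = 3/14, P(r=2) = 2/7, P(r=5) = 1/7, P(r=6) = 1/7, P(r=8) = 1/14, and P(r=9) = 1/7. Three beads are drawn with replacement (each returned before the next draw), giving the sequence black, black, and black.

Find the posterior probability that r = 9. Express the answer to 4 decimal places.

The likelihood of the observed sequence under each hypothesis: P(data | r = 1) = (1/10)(1/10)(1/10) = 0.001; P(data | r = 2) = (2/10)(2/10)(2/10) = 0.008; P(data | r = 5) = (5/10)(5/10)(5/10) = 0.125; P(data | r = 6) = (6/10)(6/10)(6/10) = 0.216; P(data | r = 8) = (8/10)(8/10)(8/10) = 0.512; P(data | r = 9) = (9/10)(9/10)(9/10) = 0.729.
Multiplying each by its prior: 3/14 · 0.001 = 0.00021429, 2/7 · 0.008 = 0.0022857, 1/7 · 0.125 = 0.017857, 1/7 · 0.216 = 0.030857, 1/14 · 0.512 = 0.036571, 1/7 · 0.729 = 0.10414; with total 0.19193.
Therefore the posterior P(r = 9 | data) = (0.10414) / (0.19193) = 0.54261.

0.5426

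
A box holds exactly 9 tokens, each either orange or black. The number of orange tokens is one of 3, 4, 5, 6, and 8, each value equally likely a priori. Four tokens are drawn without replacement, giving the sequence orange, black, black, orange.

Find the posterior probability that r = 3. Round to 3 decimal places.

For each hypothesis, P(data | H) works out to: P(data | r = 3) = (3/9)(6/8)(5/7)(2/6) = 5/84; P(data | r = 4) = (4/9)(5/8)(4/7)(3/6) = 5/63; P(data | r = 5) = (5/9)(4/8)(3/7)(4/6) = 5/63; P(data | r = 6) = (6/9)(3/8)(2/7)(5/6) = 5/84; P(data | r = 8) = (8/9)(1/8)(0/7) = 0.
Multiplying each by its prior: 1/5 · 5/84 = 1/84, 1/5 · 5/63 = 1/63, 1/5 · 5/63 = 1/63, 1/5 · 5/84 = 1/84, 1/5 · 0 = 0; with total 1/18.
Hence P(r = 3 | data) = (1/84) / (1/18) = 3/14.

0.214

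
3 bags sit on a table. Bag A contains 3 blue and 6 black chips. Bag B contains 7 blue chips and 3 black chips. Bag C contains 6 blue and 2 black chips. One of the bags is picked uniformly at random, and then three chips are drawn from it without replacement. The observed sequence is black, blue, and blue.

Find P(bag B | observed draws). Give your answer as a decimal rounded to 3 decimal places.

Under each hypothesis, the probability of the observed sequence is: P(data | bag A) = (6/9)(3/8)(2/7) = 1/14; P(data | bag B) = (3/10)(7/9)(6/8) = 7/40; P(data | bag C) = (2/8)(6/7)(5/6) = 5/28.
Multiplying each by its prior: 1/3 · 1/14 = 1/42, 1/3 · 7/40 = 7/120, 1/3 · 5/28 = 5/84; with total 17/120.
By Bayes' rule, P(bag B | data) = (7/120) / (17/120) = 7/17.

0.412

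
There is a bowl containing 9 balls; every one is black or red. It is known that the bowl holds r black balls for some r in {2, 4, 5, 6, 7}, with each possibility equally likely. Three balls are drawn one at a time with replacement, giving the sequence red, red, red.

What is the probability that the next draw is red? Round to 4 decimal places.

0.6622

Under each hypothesis, the probability of the observed sequence is: P(data | r = 2) = (7/9)(7/9)(7/9) = 0.47051; P(data | r = 4) = (5/9)(5/9)(5/9) = 0.17147; P(data | r = 5) = (4/9)(4/9)(4/9) = 0.087791; P(data | r = 6) = (3/9)(3/9)(3/9) = 0.037037; P(data | r = 7) = (2/9)(2/9)(2/9) = 0.010974.
Weighting by the prior gives 1/5 · 0.47051 = 0.094102, 1/5 · 0.17147 = 0.034294, 1/5 · 0.087791 = 0.017558, 1/5 · 0.037037 = 0.0074074, 1/5 · 0.010974 = 0.0021948; with total 0.15556.
Dividing through by the total gives posterior P(r = 2 | data) = 0.60494, P(r = 4 | data) = 0.22046, P(r = 5 | data) = 0.11287, P(r = 6 | data) = 0.047619, P(r = 7 | data) = 0.014109.
So P(red next | data) = Σ P(red next | H) P(H | data) = (7/9)(0.60494) + (5/9)(0.22046) + (4/9)(0.11287) + (1/3)(0.047619) + (2/9)(0.014109) = 0.66216.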